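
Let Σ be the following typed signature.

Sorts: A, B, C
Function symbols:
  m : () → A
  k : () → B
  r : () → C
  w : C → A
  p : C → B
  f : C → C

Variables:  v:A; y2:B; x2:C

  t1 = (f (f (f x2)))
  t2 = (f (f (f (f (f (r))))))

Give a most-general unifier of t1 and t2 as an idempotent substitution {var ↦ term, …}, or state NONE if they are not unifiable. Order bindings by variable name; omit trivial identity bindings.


{x2 ↦ (f (f (r)))}


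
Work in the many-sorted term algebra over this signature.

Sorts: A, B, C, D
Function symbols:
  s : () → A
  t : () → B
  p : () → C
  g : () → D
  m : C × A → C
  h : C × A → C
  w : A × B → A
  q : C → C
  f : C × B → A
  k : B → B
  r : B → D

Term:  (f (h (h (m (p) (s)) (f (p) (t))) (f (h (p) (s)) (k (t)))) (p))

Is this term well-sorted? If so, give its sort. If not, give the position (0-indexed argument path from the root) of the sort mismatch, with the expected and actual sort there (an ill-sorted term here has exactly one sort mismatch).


ill-sorted at position [1]: expected B, got C

        (p) : C
        (s) : A
      (m (p) (s)) : C
        (p) : C
        (t) : B
      (f (p) (t)) : A
    (h (m (p) (s)) (f (p) (t))) : C
        (p) : C
        (s) : A
      (h (p) (s)) : C
        (t) : B
      (k (t)) : B
    (f (h (p) (s)) (k (t))) : A
  (h (h (m (p) (s)) (f (p) (t))) (f (h (p) (s)) (k (t)))) : C
  (p) : C
(f (h (h (m (p) (s)) (f (p) (t))) (f (h (p) (s)) (k (t)))) (p)) : ✗ arg 1 at [1] has sort C, expected B


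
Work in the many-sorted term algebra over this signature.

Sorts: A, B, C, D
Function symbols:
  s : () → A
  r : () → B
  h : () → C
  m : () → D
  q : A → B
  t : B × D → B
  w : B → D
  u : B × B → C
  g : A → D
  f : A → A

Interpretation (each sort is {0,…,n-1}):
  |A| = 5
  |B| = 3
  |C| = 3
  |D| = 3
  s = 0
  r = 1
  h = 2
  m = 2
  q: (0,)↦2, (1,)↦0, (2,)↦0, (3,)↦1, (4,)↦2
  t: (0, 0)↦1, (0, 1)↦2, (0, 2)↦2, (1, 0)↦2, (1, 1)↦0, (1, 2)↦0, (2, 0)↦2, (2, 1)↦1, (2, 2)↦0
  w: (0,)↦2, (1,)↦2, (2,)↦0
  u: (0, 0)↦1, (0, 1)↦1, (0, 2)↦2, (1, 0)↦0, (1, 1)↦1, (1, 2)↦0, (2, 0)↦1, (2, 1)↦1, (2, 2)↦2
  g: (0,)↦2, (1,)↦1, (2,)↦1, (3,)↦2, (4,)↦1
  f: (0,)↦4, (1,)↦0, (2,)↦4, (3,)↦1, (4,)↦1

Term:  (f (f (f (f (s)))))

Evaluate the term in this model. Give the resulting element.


  s = 0
  (f (s)) = f(0,) = 4
  (f (f (s))) = f(4,) = 1
  (f (f (f (s)))) = f(1,) = 0
  (f (f (f (f (s))))) = f(0,) = 4

value = 4


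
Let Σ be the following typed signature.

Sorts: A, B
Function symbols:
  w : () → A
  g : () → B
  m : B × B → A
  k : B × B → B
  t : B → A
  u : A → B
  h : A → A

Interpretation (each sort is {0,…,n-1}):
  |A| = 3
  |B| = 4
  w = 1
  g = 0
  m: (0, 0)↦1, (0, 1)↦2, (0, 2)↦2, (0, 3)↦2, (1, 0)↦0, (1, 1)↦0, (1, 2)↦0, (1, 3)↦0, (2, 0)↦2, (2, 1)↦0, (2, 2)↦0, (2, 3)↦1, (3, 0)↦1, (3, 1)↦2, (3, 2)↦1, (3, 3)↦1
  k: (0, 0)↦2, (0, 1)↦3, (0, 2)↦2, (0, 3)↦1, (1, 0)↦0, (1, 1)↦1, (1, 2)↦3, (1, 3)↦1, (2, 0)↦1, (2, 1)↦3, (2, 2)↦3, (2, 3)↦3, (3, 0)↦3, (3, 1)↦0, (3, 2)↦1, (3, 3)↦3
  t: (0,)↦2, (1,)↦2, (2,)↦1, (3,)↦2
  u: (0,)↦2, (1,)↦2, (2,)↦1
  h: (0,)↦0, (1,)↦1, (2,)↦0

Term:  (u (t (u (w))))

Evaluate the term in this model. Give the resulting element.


  w = 1
  (u (w)) = u(1,) = 2
  (t (u (w))) = t(2,) = 1
  (u (t (u (w)))) = u(1,) = 2

value = 2


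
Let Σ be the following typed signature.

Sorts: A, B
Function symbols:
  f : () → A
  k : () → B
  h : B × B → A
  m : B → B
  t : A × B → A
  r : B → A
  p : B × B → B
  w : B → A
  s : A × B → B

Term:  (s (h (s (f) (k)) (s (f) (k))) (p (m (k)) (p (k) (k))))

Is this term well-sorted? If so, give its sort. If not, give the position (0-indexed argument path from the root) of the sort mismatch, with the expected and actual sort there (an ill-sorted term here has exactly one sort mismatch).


well-sorted; sort = B

      (f) : A
      (k) : B
    (s (f) (k)) : B
      (f) : A
      (k) : B
    (s (f) (k)) : B
  (h (s (f) (k)) (s (f) (k))) : A
      (k) : B
    (m (k)) : B
      (k) : B
      (k) : B
    (p (k) (k)) : B
  (p (m (k)) (p (k) (k))) : B
(s (h (s (f) (k)) (s (f) (k))) (p (m (k)) (p (k) (k)))) : B


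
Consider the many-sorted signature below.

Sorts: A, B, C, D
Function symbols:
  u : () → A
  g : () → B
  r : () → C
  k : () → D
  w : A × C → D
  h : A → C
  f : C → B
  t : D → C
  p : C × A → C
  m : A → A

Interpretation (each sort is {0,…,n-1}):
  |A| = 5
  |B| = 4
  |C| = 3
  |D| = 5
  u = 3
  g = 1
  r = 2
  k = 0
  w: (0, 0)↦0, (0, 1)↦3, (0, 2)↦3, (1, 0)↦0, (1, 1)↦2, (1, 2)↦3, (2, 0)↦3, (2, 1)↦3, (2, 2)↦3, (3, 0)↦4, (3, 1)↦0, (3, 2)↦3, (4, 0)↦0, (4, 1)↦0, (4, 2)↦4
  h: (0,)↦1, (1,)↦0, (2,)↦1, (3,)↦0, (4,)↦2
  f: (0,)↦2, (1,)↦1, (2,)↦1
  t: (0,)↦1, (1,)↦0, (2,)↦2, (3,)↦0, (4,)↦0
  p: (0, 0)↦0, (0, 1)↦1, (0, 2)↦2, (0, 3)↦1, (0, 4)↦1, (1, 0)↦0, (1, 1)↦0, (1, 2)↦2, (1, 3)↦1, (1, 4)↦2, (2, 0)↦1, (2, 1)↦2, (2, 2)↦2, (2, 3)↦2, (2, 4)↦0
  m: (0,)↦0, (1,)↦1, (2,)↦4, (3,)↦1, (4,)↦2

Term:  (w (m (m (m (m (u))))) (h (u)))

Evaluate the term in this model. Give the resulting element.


  u = 3
  (m (u)) = m(3,) = 1
  (m (m (u))) = m(1,) = 1
  (m (m (m (u)))) = m(1,) = 1
  (m (m (m (m (u))))) = m(1,) = 1
  u = 3
  (h (u)) = h(3,) = 0
  (w (m (m (m (m (u))))) (h (u))) = w(1, 0) = 0

value = 0


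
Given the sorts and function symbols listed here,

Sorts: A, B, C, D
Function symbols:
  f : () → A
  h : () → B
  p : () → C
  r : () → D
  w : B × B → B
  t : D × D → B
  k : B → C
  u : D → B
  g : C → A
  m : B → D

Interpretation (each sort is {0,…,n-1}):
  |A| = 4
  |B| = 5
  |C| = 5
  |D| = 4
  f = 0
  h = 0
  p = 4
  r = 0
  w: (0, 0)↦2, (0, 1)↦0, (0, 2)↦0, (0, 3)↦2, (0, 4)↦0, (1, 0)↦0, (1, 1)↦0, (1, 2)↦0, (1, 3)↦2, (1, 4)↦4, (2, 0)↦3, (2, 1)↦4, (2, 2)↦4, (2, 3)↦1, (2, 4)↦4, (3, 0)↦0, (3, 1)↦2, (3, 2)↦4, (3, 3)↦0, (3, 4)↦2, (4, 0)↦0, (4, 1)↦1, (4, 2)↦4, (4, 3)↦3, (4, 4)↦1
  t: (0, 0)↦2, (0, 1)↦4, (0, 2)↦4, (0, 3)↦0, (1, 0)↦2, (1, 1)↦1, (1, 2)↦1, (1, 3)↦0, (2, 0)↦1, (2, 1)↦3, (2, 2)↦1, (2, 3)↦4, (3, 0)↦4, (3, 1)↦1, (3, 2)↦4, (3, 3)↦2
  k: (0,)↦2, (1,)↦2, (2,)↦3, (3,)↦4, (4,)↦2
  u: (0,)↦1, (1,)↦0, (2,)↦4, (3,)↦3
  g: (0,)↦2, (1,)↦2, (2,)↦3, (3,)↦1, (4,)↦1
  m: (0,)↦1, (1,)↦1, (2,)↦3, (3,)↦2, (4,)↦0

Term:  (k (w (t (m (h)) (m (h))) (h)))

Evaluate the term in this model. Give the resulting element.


value = 2

  h = 0
  (m (h)) = m(0,) = 1
  h = 0
  (m (h)) = m(0,) = 1
  (t (m (h)) (m (h))) = t(1, 1) = 1
  h = 0
  (w (t (m (h)) (m (h))) (h)) = w(1, 0) = 0
  (k (w (t (m (h)) (m (h))) (h))) = k(0,) = 2


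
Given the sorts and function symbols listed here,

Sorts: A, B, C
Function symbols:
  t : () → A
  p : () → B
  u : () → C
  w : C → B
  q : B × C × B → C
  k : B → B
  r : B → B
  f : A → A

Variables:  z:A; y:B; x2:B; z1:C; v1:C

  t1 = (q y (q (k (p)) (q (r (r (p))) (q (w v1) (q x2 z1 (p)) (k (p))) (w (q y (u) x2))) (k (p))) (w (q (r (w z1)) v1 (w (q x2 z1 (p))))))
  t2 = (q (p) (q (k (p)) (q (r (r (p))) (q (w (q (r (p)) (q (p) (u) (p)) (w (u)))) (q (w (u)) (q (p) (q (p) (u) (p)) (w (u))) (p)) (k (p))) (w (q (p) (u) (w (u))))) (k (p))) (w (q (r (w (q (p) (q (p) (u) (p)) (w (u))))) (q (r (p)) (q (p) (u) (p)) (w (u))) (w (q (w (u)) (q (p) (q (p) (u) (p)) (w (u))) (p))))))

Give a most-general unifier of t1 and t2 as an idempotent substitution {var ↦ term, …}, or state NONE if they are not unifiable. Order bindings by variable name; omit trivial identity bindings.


{v1 ↦ (q (r (p)) (q (p) (u) (p)) (w (u))), x2 ↦ (w (u)), y ↦ (p), z1 ↦ (q (p) (q (p) (u) (p)) (w (u)))}


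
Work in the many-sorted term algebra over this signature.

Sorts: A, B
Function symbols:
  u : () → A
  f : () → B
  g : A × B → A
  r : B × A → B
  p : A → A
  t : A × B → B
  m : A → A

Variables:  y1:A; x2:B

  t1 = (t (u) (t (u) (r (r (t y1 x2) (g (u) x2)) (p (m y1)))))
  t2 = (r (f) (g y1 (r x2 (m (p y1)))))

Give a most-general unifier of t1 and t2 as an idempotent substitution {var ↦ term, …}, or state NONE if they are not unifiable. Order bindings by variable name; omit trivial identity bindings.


NONE (not unifiable)

head clash or occurs-check failure — not unifiable


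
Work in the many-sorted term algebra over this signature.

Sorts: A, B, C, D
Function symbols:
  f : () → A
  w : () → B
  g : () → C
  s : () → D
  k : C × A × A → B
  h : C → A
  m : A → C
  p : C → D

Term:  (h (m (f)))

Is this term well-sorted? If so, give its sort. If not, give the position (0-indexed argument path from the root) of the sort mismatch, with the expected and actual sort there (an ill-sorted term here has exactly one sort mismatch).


    (f) : A
  (m (f)) : C
(h (m (f))) : A

well-sorted; sort = A


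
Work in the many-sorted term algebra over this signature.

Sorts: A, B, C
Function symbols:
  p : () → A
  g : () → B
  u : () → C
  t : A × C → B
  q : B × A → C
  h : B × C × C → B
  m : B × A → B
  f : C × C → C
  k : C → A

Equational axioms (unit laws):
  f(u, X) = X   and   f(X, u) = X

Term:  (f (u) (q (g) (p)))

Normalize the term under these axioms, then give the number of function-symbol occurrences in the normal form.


size = 3

1. (f (u) (q (g) (p)))  →  (q (g) (p))
normal form: (q (g) (p))


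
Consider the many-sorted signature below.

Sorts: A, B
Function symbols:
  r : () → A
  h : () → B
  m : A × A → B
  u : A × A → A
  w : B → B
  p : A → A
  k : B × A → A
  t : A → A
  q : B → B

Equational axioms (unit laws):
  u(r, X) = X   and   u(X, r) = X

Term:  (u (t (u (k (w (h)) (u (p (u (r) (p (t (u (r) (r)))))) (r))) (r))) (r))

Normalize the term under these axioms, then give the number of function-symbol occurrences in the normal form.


size = 8

1. (u (t (u (k (w (h)) (u (p (u (r) (p (t (u (r) (r)))))) (r))) (r))) (r))  →  (t (u (k (w (h)) (u (p (u (r) (p (t (u (r) (r)))))) (r))) (r)))
2. (t (u (k (w (h)) (u (p (u (r) (p (t (u (r) (r)))))) (r))) (r)))  →  (t (k (w (h)) (u (p (u (r) (p (t (u (r) (r)))))) (r))))
3. (t (k (w (h)) (u (p (u (r) (p (t (u (r) (r)))))) (r))))  →  (t (k (w (h)) (p (u (r) (p (t (u (r) (r))))))))
4. (t (k (w (h)) (p (u (r) (p (t (u (r) (r))))))))  →  (t (k (w (h)) (p (p (t (u (r) (r)))))))
5. (t (k (w (h)) (p (p (t (u (r) (r)))))))  →  (t (k (w (h)) (p (p (t (r))))))
normal form: (t (k (w (h)) (p (p (t (r))))))


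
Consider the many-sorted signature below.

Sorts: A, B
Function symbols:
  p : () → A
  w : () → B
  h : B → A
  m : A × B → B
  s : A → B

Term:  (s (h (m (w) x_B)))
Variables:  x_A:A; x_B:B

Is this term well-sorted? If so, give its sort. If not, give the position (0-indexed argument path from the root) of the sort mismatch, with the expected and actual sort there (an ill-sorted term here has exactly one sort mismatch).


      (w) : B
      x_B : B
    (m (w) x_B) : ✗ arg 0 at [0, 0, 0] has sort B, expected A

ill-sorted at position [0, 0, 0]: expected A, got B


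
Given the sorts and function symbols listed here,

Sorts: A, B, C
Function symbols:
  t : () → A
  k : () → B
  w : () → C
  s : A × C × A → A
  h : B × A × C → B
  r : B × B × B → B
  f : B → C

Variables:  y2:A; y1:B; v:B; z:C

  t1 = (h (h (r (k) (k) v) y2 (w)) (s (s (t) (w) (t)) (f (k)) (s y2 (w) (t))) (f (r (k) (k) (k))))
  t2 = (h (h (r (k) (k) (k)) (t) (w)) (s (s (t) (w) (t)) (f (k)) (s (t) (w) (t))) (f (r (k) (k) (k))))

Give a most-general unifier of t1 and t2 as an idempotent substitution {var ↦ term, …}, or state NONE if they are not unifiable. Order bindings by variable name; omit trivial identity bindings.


{v ↦ (k), y2 ↦ (t)}


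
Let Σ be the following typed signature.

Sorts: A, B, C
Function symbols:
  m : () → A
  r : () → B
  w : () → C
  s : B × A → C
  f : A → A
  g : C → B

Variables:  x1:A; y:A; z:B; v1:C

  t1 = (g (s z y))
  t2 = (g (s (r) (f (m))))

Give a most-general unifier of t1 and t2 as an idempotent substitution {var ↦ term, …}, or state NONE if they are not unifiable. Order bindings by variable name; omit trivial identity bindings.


{y ↦ (f (m)), z ↦ (r)}


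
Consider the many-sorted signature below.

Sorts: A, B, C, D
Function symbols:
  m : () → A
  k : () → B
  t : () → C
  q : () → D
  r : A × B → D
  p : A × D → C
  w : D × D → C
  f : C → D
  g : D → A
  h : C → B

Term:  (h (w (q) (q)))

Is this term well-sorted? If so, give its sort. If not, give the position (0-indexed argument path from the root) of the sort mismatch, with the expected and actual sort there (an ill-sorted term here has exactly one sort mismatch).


    (q) : D
    (q) : D
  (w (q) (q)) : C
(h (w (q) (q))) : B

well-sorted; sort = B


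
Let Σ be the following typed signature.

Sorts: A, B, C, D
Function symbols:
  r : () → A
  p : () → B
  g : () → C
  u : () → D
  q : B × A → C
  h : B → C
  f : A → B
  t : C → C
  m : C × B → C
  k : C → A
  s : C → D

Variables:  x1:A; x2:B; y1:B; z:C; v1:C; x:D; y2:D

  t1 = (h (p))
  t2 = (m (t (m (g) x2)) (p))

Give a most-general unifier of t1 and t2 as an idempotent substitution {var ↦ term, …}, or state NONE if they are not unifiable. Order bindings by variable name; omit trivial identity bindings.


head clash or occurs-check failure — not unifiable

NONE (not unifiable)


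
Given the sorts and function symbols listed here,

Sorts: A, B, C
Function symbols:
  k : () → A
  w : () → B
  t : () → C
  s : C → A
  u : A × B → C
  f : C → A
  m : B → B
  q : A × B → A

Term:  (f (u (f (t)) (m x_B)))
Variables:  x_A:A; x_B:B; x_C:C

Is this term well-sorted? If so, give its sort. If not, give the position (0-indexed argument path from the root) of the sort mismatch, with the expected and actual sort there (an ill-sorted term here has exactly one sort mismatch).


well-sorted; sort = A

      (t) : C
    (f (t)) : A
      x_B : B
    (m x_B) : B
  (u (f (t)) (m x_B)) : C
(f (u (f (t)) (m x_B))) : A


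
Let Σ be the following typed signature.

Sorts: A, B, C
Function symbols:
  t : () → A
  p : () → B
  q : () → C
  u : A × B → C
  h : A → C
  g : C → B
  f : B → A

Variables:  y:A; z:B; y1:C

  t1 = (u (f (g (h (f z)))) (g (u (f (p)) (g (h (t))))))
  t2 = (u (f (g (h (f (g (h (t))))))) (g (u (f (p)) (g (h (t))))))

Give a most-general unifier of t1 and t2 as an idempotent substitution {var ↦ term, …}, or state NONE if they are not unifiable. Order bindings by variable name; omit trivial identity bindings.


{z ↦ (g (h (t)))}


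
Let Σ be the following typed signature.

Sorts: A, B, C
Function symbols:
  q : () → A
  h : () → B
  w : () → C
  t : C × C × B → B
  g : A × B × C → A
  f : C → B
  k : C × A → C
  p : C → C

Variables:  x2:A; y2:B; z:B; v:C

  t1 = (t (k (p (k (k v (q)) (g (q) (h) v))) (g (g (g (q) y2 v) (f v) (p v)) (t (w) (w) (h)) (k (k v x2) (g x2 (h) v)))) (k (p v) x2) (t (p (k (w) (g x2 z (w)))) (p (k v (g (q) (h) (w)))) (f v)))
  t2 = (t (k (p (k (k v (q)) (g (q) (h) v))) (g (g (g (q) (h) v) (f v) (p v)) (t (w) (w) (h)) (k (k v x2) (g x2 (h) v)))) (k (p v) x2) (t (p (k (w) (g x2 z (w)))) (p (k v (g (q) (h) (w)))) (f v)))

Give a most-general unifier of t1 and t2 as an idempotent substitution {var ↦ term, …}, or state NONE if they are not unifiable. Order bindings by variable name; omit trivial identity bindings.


{y2 ↦ (h)}


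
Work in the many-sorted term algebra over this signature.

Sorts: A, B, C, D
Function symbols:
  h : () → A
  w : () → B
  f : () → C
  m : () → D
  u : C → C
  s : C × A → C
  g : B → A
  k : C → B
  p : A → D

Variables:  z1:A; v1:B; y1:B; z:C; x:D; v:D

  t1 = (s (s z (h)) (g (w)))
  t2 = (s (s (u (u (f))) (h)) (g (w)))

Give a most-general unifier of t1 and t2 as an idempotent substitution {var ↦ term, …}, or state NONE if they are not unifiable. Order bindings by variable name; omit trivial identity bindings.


{z ↦ (u (u (f)))}


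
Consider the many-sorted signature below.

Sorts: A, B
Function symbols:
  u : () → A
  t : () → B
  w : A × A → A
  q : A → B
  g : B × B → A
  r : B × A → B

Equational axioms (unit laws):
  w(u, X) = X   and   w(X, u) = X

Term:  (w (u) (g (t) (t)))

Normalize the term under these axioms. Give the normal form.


1. (w (u) (g (t) (t)))  →  (g (t) (t))

normal form = (g (t) (t))


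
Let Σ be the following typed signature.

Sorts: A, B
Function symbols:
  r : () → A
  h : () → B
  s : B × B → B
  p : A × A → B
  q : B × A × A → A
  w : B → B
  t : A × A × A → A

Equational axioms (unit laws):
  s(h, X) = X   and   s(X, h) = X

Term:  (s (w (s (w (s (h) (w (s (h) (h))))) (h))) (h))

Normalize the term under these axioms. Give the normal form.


normal form = (w (w (w (h))))

1. (s (w (s (w (s (h) (w (s (h) (h))))) (h))) (h))  →  (w (s (w (s (h) (w (s (h) (h))))) (h)))
2. (w (s (w (s (h) (w (s (h) (h))))) (h)))  →  (w (w (s (h) (w (s (h) (h))))))
3. (w (w (s (h) (w (s (h) (h))))))  →  (w (w (w (s (h) (h)))))
4. (w (w (w (s (h) (h)))))  →  (w (w (w (h))))


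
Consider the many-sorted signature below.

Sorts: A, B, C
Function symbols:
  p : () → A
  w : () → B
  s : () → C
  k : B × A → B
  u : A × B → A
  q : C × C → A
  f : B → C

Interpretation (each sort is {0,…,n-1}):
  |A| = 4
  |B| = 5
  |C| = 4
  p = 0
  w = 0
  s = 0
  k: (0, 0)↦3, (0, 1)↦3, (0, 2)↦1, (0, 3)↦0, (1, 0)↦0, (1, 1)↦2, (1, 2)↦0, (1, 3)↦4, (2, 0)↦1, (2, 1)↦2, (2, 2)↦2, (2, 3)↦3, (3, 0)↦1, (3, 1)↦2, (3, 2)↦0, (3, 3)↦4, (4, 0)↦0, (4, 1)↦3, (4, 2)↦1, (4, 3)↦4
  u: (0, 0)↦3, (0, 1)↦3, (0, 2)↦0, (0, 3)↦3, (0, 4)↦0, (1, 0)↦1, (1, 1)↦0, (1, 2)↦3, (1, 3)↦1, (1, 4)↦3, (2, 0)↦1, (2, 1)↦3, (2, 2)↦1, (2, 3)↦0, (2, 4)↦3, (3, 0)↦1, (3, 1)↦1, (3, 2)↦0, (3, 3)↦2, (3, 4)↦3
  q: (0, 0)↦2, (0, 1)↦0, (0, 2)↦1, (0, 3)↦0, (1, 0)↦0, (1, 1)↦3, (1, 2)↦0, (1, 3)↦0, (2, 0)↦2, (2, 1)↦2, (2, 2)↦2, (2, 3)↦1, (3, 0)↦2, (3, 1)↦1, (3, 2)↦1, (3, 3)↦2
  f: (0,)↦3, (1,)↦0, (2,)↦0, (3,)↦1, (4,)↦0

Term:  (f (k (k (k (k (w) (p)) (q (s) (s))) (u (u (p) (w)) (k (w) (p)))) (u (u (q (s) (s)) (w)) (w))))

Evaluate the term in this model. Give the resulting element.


value = 0

  w = 0
  p = 0
  (k (w) (p)) = k(0, 0) = 3
  s = 0
  s = 0
  (q (s) (s)) = q(0, 0) = 2
  (k (k (w) (p)) (q (s) (s))) = k(3, 2) = 0
  p = 0
  w = 0
  (u (p) (w)) = u(0, 0) = 3
  w = 0
  p = 0
  (k (w) (p)) = k(0, 0) = 3
  (u (u (p) (w)) (k (w) (p))) = u(3, 3) = 2
  (k (k (k (w) (p)) (q (s) (s))) (u (u (p) (w)) (k (w) (p)))) = k(0, 2) = 1
  s = 0
  s = 0
  (q (s) (s)) = q(0, 0) = 2
  w = 0
  (u (q (s) (s)) (w)) = u(2, 0) = 1
  w = 0
  (u (u (q (s) (s)) (w)) (w)) = u(1, 0) = 1
  (k (k (k (k (w) (p)) (q (s) (s))) (u (u (p) (w)) (k (w) (p)))) (u (u (q (s) (s)) (w)) (w))) = k(1, 1) = 2
  (f (k (k (k (k (w) (p)) (q (s) (s))) (u (u (p) (w)) (k (w) (p)))) (u (u (q (s) (s)) (w)) (w)))) = f(2,) = 0


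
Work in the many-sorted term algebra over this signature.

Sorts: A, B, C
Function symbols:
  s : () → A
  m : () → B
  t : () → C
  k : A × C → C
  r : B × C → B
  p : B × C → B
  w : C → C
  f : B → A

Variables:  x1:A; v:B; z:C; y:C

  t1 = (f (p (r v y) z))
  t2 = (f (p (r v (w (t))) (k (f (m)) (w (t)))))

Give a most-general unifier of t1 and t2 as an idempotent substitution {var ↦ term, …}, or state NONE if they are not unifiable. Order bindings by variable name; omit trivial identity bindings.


{y ↦ (w (t)), z ↦ (k (f (m)) (w (t)))}


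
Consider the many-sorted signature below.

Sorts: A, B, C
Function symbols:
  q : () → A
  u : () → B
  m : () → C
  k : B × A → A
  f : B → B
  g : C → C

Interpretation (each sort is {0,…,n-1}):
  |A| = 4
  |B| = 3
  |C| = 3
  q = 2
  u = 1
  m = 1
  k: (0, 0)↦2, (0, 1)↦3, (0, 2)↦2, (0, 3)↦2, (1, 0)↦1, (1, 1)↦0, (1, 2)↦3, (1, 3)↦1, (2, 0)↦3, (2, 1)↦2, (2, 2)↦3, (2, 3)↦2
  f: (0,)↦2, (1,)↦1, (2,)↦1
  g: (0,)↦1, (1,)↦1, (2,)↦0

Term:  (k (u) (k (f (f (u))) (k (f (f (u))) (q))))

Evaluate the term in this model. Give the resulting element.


  u = 1
  u = 1
  (f (u)) = f(1,) = 1
  (f (f (u))) = f(1,) = 1
  u = 1
  (f (u)) = f(1,) = 1
  (f (f (u))) = f(1,) = 1
  q = 2
  (k (f (f (u))) (q)) = k(1, 2) = 3
  (k (f (f (u))) (k (f (f (u))) (q))) = k(1, 3) = 1
  (k (u) (k (f (f (u))) (k (f (f (u))) (q)))) = k(1, 1) = 0

value = 0


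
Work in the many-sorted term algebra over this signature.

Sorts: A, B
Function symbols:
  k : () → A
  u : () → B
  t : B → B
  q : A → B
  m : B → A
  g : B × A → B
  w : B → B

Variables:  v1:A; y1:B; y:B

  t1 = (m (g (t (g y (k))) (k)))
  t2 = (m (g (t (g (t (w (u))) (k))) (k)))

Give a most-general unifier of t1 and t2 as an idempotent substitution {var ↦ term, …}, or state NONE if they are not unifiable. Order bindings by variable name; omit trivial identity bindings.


{y ↦ (t (w (u)))}


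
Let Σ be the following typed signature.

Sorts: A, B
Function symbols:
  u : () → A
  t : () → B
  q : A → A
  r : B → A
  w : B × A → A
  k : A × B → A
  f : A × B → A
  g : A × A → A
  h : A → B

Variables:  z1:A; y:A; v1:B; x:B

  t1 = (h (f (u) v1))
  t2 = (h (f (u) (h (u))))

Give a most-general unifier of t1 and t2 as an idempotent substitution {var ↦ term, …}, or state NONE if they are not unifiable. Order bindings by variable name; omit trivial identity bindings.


{v1 ↦ (h (u))}


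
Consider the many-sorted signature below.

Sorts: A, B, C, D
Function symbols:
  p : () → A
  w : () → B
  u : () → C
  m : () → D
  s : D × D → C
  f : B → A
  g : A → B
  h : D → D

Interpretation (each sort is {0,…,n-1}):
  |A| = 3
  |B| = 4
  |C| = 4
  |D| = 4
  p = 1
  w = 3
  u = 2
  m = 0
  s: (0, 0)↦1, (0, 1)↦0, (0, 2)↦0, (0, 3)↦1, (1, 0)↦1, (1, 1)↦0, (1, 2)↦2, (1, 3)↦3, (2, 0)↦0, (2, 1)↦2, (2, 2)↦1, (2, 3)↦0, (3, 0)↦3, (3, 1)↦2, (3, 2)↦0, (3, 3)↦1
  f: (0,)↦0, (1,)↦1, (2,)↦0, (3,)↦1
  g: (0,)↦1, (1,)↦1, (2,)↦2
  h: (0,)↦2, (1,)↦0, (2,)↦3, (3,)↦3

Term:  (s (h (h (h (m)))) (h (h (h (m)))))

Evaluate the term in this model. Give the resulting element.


value = 1

  m = 0
  (h (m)) = h(0,) = 2
  (h (h (m))) = h(2,) = 3
  (h (h (h (m)))) = h(3,) = 3
  m = 0
  (h (m)) = h(0,) = 2
  (h (h (m))) = h(2,) = 3
  (h (h (h (m)))) = h(3,) = 3
  (s (h (h (h (m)))) (h (h (h (m))))) = s(3, 3) = 1


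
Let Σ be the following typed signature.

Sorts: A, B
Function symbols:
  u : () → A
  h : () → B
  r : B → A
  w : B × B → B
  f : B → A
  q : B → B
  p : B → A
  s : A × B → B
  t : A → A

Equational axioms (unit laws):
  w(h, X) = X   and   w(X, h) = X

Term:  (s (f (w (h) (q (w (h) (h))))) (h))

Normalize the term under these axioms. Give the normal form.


normal form = (s (f (q (h))) (h))

1. (s (f (w (h) (q (w (h) (h))))) (h))  →  (s (f (q (w (h) (h)))) (h))
2. (s (f (q (w (h) (h)))) (h))  →  (s (f (q (h))) (h))


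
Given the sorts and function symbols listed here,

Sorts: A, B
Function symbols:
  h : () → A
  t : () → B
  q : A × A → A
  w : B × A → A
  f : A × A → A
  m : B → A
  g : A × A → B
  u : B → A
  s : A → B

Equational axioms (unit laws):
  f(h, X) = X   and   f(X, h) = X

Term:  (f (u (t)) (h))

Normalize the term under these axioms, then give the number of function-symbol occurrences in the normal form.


1. (f (u (t)) (h))  →  (u (t))
normal form: (u (t))

size = 2


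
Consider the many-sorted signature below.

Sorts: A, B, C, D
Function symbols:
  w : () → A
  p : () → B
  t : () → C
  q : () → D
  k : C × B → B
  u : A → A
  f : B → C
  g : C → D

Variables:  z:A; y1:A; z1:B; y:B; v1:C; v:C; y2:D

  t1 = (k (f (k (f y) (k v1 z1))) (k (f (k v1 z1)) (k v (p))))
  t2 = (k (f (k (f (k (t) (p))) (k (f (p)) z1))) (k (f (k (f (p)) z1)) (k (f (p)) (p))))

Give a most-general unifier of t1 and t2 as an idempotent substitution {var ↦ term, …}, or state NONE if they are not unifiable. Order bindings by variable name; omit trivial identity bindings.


{v ↦ (f (p)), v1 ↦ (f (p)), y ↦ (k (t) (p))}


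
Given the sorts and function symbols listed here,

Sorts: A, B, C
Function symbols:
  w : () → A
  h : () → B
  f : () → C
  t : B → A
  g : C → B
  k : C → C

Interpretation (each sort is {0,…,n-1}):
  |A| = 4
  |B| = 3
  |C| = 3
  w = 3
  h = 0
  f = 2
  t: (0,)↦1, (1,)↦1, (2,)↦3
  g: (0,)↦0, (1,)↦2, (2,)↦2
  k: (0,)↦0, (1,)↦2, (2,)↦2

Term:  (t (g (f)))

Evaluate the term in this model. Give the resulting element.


  f = 2
  (g (f)) = g(2,) = 2
  (t (g (f))) = t(2,) = 3

value = 3


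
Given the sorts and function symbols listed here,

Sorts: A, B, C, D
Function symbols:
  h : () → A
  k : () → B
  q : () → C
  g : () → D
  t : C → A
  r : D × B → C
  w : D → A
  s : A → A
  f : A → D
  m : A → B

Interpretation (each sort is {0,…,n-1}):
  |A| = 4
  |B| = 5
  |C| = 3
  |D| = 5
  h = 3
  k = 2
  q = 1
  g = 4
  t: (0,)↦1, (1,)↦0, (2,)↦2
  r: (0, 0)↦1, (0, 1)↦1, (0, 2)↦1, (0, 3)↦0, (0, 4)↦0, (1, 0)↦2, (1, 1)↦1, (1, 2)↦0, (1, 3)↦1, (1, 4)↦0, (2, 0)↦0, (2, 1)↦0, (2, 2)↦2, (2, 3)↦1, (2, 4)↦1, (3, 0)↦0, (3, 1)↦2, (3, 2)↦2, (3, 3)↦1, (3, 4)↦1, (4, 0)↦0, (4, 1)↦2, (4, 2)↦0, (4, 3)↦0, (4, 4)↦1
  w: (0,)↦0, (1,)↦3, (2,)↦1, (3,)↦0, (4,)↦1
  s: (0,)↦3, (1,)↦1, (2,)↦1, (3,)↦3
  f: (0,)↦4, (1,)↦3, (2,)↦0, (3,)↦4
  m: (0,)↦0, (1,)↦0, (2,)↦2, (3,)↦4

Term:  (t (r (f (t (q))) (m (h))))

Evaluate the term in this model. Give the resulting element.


  q = 1
  (t (q)) = t(1,) = 0
  (f (t (q))) = f(0,) = 4
  h = 3
  (m (h)) = m(3,) = 4
  (r (f (t (q))) (m (h))) = r(4, 4) = 1
  (t (r (f (t (q))) (m (h)))) = t(1,) = 0

value = 0


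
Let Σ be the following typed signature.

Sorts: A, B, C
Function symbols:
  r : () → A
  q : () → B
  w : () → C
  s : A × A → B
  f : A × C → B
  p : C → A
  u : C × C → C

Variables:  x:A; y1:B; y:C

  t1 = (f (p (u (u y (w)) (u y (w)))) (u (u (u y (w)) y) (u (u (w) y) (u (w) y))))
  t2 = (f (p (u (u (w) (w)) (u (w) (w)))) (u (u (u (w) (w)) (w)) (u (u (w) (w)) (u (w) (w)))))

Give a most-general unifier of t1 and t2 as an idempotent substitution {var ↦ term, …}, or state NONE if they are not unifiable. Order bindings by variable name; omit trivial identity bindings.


{y ↦ (w)}


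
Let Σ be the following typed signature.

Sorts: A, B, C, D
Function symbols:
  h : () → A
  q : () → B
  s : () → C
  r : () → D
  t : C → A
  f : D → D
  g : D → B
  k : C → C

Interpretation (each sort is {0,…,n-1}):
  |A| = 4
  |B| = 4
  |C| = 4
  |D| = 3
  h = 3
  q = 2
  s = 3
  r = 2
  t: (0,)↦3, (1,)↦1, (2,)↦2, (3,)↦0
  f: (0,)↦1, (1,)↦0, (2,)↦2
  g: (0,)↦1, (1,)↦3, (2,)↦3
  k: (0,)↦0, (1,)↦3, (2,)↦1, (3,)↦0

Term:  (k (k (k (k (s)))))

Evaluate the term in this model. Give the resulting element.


  s = 3
  (k (s)) = k(3,) = 0
  (k (k (s))) = k(0,) = 0
  (k (k (k (s)))) = k(0,) = 0
  (k (k (k (k (s))))) = k(0,) = 0

value = 0


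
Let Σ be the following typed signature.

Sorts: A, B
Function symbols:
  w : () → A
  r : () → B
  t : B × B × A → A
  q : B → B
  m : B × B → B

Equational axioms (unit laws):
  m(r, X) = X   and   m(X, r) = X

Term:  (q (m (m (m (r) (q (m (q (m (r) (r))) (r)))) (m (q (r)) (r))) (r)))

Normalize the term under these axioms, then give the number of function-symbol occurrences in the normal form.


1. (q (m (m (m (r) (q (m (q (m (r) (r))) (r)))) (m (q (r)) (r))) (r)))  →  (q (m (m (r) (q (m (q (m (r) (r))) (r)))) (m (q (r)) (r))))
2. (q (m (m (r) (q (m (q (m (r) (r))) (r)))) (m (q (r)) (r))))  →  (q (m (q (m (q (m (r) (r))) (r))) (m (q (r)) (r))))
3. (q (m (q (m (q (m (r) (r))) (r))) (m (q (r)) (r))))  →  (q (m (q (q (m (r) (r)))) (m (q (r)) (r))))
4. (q (m (q (q (m (r) (r)))) (m (q (r)) (r))))  →  (q (m (q (q (r))) (m (q (r)) (r))))
5. (q (m (q (q (r))) (m (q (r)) (r))))  →  (q (m (q (q (r))) (q (r))))
normal form: (q (m (q (q (r))) (q (r))))

size = 7


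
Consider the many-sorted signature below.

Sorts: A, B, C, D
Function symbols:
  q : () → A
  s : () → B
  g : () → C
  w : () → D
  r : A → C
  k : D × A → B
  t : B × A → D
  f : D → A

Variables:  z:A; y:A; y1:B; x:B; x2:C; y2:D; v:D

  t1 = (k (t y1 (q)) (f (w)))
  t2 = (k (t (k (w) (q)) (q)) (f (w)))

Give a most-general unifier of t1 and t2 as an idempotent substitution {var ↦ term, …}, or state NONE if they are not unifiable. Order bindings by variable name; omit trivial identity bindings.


{y1 ↦ (k (w) (q))}


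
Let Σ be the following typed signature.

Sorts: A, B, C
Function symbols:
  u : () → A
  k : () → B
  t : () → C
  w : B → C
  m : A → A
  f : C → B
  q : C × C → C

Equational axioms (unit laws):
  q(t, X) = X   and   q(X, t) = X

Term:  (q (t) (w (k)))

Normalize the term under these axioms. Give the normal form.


1. (q (t) (w (k)))  →  (w (k))

normal form = (w (k))


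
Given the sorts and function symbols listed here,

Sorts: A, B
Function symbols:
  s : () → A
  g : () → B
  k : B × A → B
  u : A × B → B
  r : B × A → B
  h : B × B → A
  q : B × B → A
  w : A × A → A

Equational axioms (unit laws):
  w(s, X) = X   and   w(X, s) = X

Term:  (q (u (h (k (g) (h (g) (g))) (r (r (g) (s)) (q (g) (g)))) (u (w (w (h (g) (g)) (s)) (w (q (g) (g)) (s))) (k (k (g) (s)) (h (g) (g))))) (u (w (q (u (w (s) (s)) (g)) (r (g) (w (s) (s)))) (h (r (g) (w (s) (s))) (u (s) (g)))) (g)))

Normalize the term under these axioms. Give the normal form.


normal form = (q (u (h (k (g) (h (g) (g))) (r (r (g) (s)) (q (g) (g)))) (u (w (h (g) (g)) (q (g) (g))) (k (k (g) (s)) (h (g) (g))))) (u (w (q (u (s) (g)) (r (g) (s))) (h (r (g) (s)) (u (s) (g)))) (g)))

1. (q (u (h (k (g) (h (g) (g))) (r (r (g) (s)) (q (g) (g)))) (u (w (w (h (g) (g)) (s)) (w (q (g) (g)) (s))) (k (k (g) (s)) (h (g) (g))))) (u (w (q (u (w (s) (s)) (g)) (r (g) (w (s) (s)))) (h (r (g) (w (s) (s))) (u (s) (g)))) (g)))  →  (q (u (h (k (g) (h (g) (g))) (r (r (g) (s)) (q (g) (g)))) (u (w (h (g) (g)) (w (q (g) (g)) (s))) (k (k (g) (s)) (h (g) (g))))) (u (w (q (u (w (s) (s)) (g)) (r (g) (w (s) (s)))) (h (r (g) (w (s) (s))) (u (s) (g)))) (g)))
2. (q (u (h (k (g) (h (g) (g))) (r (r (g) (s)) (q (g) (g)))) (u (w (h (g) (g)) (w (q (g) (g)) (s))) (k (k (g) (s)) (h (g) (g))))) (u (w (q (u (w (s) (s)) (g)) (r (g) (w (s) (s)))) (h (r (g) (w (s) (s))) (u (s) (g)))) (g)))  →  (q (u (h (k (g) (h (g) (g))) (r (r (g) (s)) (q (g) (g)))) (u (w (h (g) (g)) (q (g) (g))) (k (k (g) (s)) (h (g) (g))))) (u (w (q (u (w (s) (s)) (g)) (r (g) (w (s) (s)))) (h (r (g) (w (s) (s))) (u (s) (g)))) (g)))
3. (q (u (h (k (g) (h (g) (g))) (r (r (g) (s)) (q (g) (g)))) (u (w (h (g) (g)) (q (g) (g))) (k (k (g) (s)) (h (g) (g))))) (u (w (q (u (w (s) (s)) (g)) (r (g) (w (s) (s)))) (h (r (g) (w (s) (s))) (u (s) (g)))) (g)))  →  (q (u (h (k (g) (h (g) (g))) (r (r (g) (s)) (q (g) (g)))) (u (w (h (g) (g)) (q (g) (g))) (k (k (g) (s)) (h (g) (g))))) (u (w (q (u (s) (g)) (r (g) (w (s) (s)))) (h (r (g) (w (s) (s))) (u (s) (g)))) (g)))
4. (q (u (h (k (g) (h (g) (g))) (r (r (g) (s)) (q (g) (g)))) (u (w (h (g) (g)) (q (g) (g))) (k (k (g) (s)) (h (g) (g))))) (u (w (q (u (s) (g)) (r (g) (w (s) (s)))) (h (r (g) (w (s) (s))) (u (s) (g)))) (g)))  →  (q (u (h (k (g) (h (g) (g))) (r (r (g) (s)) (q (g) (g)))) (u (w (h (g) (g)) (q (g) (g))) (k (k (g) (s)) (h (g) (g))))) (u (w (q (u (s) (g)) (r (g) (s))) (h (r (g) (w (s) (s))) (u (s) (g)))) (g)))
5. (q (u (h (k (g) (h (g) (g))) (r (r (g) (s)) (q (g) (g)))) (u (w (h (g) (g)) (q (g) (g))) (k (k (g) (s)) (h (g) (g))))) (u (w (q (u (s) (g)) (r (g) (s))) (h (r (g) (w (s) (s))) (u (s) (g)))) (g)))  →  (q (u (h (k (g) (h (g) (g))) (r (r (g) (s)) (q (g) (g)))) (u (w (h (g) (g)) (q (g) (g))) (k (k (g) (s)) (h (g) (g))))) (u (w (q (u (s) (g)) (r (g) (s))) (h (r (g) (s)) (u (s) (g)))) (g)))


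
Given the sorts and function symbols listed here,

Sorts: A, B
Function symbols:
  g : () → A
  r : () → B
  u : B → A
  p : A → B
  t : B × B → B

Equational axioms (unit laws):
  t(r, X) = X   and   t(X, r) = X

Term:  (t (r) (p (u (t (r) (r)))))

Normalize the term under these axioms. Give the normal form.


1. (t (r) (p (u (t (r) (r)))))  →  (p (u (t (r) (r))))
2. (p (u (t (r) (r))))  →  (p (u (r)))

normal form = (p (u (r)))


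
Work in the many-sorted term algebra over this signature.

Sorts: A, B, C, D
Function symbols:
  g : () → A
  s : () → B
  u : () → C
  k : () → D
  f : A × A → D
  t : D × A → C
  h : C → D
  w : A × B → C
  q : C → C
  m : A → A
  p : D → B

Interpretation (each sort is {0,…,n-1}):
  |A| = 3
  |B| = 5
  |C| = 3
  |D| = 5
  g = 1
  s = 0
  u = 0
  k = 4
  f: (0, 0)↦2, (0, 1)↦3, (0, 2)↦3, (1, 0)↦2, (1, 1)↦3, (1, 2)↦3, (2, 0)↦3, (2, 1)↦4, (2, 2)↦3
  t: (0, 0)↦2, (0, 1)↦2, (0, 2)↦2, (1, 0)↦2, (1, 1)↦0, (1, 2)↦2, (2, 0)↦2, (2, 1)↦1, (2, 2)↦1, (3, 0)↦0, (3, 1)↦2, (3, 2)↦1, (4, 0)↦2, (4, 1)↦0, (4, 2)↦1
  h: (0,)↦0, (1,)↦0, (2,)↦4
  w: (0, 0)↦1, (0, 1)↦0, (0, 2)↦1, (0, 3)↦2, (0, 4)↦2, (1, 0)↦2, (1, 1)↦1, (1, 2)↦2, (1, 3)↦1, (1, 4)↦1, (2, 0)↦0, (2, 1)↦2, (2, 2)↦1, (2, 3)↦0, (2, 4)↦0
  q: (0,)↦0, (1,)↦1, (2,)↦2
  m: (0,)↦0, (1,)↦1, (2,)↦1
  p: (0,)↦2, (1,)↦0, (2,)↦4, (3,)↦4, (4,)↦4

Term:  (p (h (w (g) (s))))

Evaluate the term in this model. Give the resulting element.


value = 4

  g = 1
  s = 0
  (w (g) (s)) = w(1, 0) = 2
  (h (w (g) (s))) = h(2,) = 4
  (p (h (w (g) (s)))) = p(4,) = 4


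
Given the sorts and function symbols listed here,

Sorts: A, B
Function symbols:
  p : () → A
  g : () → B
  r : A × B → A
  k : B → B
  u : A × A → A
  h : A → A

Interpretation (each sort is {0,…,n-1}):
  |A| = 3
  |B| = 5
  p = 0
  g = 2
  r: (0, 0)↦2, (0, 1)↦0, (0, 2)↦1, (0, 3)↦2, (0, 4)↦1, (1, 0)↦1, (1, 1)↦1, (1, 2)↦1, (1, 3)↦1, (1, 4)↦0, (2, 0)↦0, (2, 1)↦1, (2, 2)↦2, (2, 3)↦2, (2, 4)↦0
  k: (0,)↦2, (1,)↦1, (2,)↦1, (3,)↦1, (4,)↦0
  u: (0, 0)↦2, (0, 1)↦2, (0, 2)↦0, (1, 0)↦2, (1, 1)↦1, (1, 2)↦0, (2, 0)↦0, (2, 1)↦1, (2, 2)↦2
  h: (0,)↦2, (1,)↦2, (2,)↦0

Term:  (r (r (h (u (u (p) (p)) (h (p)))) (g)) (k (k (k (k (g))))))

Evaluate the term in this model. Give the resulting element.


  p = 0
  p = 0
  (u (p) (p)) = u(0, 0) = 2
  p = 0
  (h (p)) = h(0,) = 2
  (u (u (p) (p)) (h (p))) = u(2, 2) = 2
  (h (u (u (p) (p)) (h (p)))) = h(2,) = 0
  g = 2
  (r (h (u (u (p) (p)) (h (p)))) (g)) = r(0, 2) = 1
  g = 2
  (k (g)) = k(2,) = 1
  (k (k (g))) = k(1,) = 1
  (k (k (k (g)))) = k(1,) = 1
  (k (k (k (k (g))))) = k(1,) = 1
  (r (r (h (u (u (p) (p)) (h (p)))) (g)) (k (k (k (k (g)))))) = r(1, 1) = 1

value = 1


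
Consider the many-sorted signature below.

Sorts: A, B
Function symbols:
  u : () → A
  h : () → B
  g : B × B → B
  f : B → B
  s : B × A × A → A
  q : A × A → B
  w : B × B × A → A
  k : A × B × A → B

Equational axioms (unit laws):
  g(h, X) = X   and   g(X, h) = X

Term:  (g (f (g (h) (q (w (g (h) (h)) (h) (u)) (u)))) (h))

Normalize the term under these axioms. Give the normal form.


1. (g (f (g (h) (q (w (g (h) (h)) (h) (u)) (u)))) (h))  →  (f (g (h) (q (w (g (h) (h)) (h) (u)) (u))))
2. (f (g (h) (q (w (g (h) (h)) (h) (u)) (u))))  →  (f (q (w (g (h) (h)) (h) (u)) (u)))
3. (f (q (w (g (h) (h)) (h) (u)) (u)))  →  (f (q (w (h) (h) (u)) (u)))

normal form = (f (q (w (h) (h) (u)) (u)))


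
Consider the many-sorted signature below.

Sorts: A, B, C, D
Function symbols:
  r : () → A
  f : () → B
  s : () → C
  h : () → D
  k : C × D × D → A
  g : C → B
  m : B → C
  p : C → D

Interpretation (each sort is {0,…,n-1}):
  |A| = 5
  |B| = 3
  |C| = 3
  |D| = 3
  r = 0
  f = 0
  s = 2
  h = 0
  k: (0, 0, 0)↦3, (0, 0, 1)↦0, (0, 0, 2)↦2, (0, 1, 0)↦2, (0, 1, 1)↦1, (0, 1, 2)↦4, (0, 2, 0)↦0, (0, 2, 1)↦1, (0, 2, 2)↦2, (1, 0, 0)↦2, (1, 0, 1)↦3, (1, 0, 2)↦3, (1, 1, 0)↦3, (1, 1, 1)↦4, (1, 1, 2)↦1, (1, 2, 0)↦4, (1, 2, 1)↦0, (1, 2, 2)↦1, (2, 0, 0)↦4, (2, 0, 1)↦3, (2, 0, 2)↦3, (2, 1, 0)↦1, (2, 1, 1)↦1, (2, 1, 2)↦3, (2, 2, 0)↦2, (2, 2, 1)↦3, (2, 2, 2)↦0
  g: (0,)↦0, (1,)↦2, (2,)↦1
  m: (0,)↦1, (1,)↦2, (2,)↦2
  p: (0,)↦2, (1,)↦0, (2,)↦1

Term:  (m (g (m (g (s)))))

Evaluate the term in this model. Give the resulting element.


value = 2

  s = 2
  (g (s)) = g(2,) = 1
  (m (g (s))) = m(1,) = 2
  (g (m (g (s)))) = g(2,) = 1
  (m (g (m (g (s))))) = m(1,) = 2


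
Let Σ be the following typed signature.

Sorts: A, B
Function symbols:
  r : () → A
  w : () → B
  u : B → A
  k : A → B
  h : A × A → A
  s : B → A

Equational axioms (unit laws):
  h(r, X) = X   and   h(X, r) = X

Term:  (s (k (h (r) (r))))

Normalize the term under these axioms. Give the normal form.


normal form = (s (k (r)))

1. (s (k (h (r) (r))))  →  (s (k (r)))


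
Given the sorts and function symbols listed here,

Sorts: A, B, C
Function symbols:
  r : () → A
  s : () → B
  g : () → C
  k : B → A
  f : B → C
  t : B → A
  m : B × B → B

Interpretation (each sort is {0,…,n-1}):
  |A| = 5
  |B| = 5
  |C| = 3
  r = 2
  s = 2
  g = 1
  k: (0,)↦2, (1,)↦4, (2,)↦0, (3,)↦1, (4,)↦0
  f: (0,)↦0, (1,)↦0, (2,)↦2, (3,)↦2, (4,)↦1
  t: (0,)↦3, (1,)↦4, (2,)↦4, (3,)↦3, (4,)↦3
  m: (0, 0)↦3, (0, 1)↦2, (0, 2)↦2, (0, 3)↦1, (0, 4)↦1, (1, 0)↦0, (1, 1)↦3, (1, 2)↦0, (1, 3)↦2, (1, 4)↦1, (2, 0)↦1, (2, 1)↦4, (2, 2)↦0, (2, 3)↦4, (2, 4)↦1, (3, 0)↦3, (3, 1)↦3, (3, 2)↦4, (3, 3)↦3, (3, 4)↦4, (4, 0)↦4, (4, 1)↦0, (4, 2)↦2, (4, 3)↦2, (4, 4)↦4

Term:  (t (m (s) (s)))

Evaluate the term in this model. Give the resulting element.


  s = 2
  s = 2
  (m (s) (s)) = m(2, 2) = 0
  (t (m (s) (s))) = t(0,) = 3

value = 3


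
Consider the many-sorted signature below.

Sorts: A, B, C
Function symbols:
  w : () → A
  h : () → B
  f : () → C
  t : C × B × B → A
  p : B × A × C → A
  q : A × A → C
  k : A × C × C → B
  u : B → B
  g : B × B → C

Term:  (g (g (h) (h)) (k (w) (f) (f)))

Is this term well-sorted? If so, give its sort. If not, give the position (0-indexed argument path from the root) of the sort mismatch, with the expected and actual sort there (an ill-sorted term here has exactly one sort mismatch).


ill-sorted at position [0]: expected B, got C

    (h) : B
    (h) : B
  (g (h) (h)) : C
    (w) : A
    (f) : C
    (f) : C
  (k (w) (f) (f)) : B
(g (g (h) (h)) (k (w) (f) (f))) : ✗ arg 0 at [0] has sort C, expected B


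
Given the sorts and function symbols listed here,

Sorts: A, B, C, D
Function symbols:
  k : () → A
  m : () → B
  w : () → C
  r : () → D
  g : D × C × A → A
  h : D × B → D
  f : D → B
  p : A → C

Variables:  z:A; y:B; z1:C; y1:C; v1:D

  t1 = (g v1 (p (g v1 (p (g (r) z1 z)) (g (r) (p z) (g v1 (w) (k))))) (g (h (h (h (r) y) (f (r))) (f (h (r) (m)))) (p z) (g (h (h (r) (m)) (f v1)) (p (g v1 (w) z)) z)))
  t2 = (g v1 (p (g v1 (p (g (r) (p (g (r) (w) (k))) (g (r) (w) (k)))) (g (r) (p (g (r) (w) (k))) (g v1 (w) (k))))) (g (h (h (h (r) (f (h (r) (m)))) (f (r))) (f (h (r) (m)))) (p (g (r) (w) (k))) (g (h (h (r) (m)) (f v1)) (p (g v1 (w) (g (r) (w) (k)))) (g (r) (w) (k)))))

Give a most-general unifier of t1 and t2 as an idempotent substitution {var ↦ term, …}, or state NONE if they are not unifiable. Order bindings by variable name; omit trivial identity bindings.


{y ↦ (f (h (r) (m))), z ↦ (g (r) (w) (k)), z1 ↦ (p (g (r) (w) (k)))}


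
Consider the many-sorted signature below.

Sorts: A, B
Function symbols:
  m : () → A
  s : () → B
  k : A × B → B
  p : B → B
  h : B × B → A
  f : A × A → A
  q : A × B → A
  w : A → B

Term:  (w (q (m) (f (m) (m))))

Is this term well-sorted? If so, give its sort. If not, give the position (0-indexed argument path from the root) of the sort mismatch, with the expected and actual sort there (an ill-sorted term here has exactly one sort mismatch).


ill-sorted at position [0, 1]: expected B, got A

    (m) : A
      (m) : A
      (m) : A
    (f (m) (m)) : A
  (q (m) (f (m) (m))) : ✗ arg 1 at [0, 1] has sort A, expected B
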